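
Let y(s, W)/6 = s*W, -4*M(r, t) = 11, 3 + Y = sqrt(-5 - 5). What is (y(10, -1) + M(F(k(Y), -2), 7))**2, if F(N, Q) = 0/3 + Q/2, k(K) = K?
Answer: 63001/16 ≈ 3937.6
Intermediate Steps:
Y = -3 + I*sqrt(10) (Y = -3 + sqrt(-5 - 5) = -3 + sqrt(-10) = -3 + I*sqrt(10) ≈ -3.0 + 3.1623*I)
F(N, Q) = Q/2 (F(N, Q) = 0*(1/3) + Q*(1/2) = 0 + Q/2 = Q/2)
M(r, t) = -11/4 (M(r, t) = -1/4*11 = -11/4)
y(s, W) = 6*W*s (y(s, W) = 6*(s*W) = 6*(W*s) = 6*W*s)
(y(10, -1) + M(F(k(Y), -2), 7))**2 = (6*(-1)*10 - 11/4)**2 = (-60 - 11/4)**2 = (-251/4)**2 = 63001/16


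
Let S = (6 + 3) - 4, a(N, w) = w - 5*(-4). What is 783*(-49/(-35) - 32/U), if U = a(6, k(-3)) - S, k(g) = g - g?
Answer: -2871/5 ≈ -574.20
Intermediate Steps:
k(g) = 0
a(N, w) = 20 + w (a(N, w) = w + 20 = 20 + w)
S = 5 (S = 9 - 4 = 5)
U = 15 (U = (20 + 0) - 1*5 = 20 - 5 = 15)
783*(-49/(-35) - 32/U) = 783*(-49/(-35) - 32/15) = 783*(-49*(-1/35) - 32*1/15) = 783*(7/5 - 32/15) = 783*(-11/15) = -2871/5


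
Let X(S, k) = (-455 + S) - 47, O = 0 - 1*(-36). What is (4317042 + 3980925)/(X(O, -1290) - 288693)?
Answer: -8297967/289159 ≈ -28.697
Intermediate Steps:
O = 36 (O = 0 + 36 = 36)
X(S, k) = -502 + S
(4317042 + 3980925)/(X(O, -1290) - 288693) = (4317042 + 3980925)/((-502 + 36) - 288693) = 8297967/(-466 - 288693) = 8297967/(-289159) = 8297967*(-1/289159) = -8297967/289159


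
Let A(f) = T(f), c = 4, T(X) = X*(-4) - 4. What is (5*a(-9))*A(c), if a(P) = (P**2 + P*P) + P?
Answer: -15300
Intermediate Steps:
T(X) = -4 - 4*X (T(X) = -4*X - 4 = -4 - 4*X)
A(f) = -4 - 4*f
a(P) = P + 2*P**2 (a(P) = (P**2 + P**2) + P = 2*P**2 + P = P + 2*P**2)
(5*a(-9))*A(c) = (5*(-9*(1 + 2*(-9))))*(-4 - 4*4) = (5*(-9*(1 - 18)))*(-4 - 16) = (5*(-9*(-17)))*(-20) = (5*153)*(-20) = 765*(-20) = -15300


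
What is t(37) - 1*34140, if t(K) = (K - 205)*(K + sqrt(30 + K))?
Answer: -40356 - 168*sqrt(67) ≈ -41731.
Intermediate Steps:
t(K) = (-205 + K)*(K + sqrt(30 + K))
t(37) - 1*34140 = (37**2 - 205*37 - 205*sqrt(30 + 37) + 37*sqrt(30 + 37)) - 1*34140 = (1369 - 7585 - 205*sqrt(67) + 37*sqrt(67)) - 34140 = (-6216 - 168*sqrt(67)) - 34140 = -40356 - 168*sqrt(67)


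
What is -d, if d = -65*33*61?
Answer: 130845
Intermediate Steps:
d = -130845 (d = -2145*61 = -130845)
-d = -1*(-130845) = 130845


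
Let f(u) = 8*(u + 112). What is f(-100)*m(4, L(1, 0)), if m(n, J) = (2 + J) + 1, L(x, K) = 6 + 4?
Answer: 1248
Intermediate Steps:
L(x, K) = 10
m(n, J) = 3 + J
f(u) = 896 + 8*u (f(u) = 8*(112 + u) = 896 + 8*u)
f(-100)*m(4, L(1, 0)) = (896 + 8*(-100))*(3 + 10) = (896 - 800)*13 = 96*13 = 1248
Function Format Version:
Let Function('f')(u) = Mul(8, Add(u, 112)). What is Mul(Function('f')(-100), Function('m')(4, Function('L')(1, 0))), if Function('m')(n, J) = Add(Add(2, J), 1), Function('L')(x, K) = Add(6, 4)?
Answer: 1248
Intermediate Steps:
Function('L')(x, K) = 10
Function('m')(n, J) = Add(3, J)
Function('f')(u) = Add(896, Mul(8, u)) (Function('f')(u) = Mul(8, Add(112, u)) = Add(896, Mul(8, u)))
Mul(Function('f')(-100), Function('m')(4, Function('L')(1, 0))) = Mul(Add(896, Mul(8, -100)), Add(3, 10)) = Mul(Add(896, -800), 13) = Mul(96, 13) = 1248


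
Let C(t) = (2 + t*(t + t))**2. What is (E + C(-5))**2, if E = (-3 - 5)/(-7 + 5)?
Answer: 7333264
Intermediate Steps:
E = 4 (E = -8/(-2) = -8*(-1/2) = 4)
C(t) = (2 + 2*t**2)**2 (C(t) = (2 + t*(2*t))**2 = (2 + 2*t**2)**2)
(E + C(-5))**2 = (4 + 4*(1 + (-5)**2)**2)**2 = (4 + 4*(1 + 25)**2)**2 = (4 + 4*26**2)**2 = (4 + 4*676)**2 = (4 + 2704)**2 = 2708**2 = 7333264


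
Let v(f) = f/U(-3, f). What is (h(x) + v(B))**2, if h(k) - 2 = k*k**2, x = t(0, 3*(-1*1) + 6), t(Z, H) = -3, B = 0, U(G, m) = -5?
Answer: 625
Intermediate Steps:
x = -3
h(k) = 2 + k**3 (h(k) = 2 + k*k**2 = 2 + k**3)
v(f) = -f/5 (v(f) = f/(-5) = f*(-1/5) = -f/5)
(h(x) + v(B))**2 = ((2 + (-3)**3) - 1/5*0)**2 = ((2 - 27) + 0)**2 = (-25 + 0)**2 = (-25)**2 = 625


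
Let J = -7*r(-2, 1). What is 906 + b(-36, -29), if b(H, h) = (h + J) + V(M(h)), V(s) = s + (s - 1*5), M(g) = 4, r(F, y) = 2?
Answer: 866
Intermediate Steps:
V(s) = -5 + 2*s (V(s) = s + (s - 5) = s + (-5 + s) = -5 + 2*s)
J = -14 (J = -7*2 = -14)
b(H, h) = -11 + h (b(H, h) = (h - 14) + (-5 + 2*4) = (-14 + h) + (-5 + 8) = (-14 + h) + 3 = -11 + h)
906 + b(-36, -29) = 906 + (-11 - 29) = 906 - 40 = 866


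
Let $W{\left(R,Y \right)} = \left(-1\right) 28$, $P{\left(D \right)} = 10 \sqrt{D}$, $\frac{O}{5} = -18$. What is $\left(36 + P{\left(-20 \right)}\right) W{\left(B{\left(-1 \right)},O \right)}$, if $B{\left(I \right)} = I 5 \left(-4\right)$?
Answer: $-1008 - 560 i \sqrt{5} \approx -1008.0 - 1252.2 i$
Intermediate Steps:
$O = -90$ ($O = 5 \left(-18\right) = -90$)
$B{\left(I \right)} = - 20 I$ ($B{\left(I \right)} = 5 I \left(-4\right) = - 20 I$)
$W{\left(R,Y \right)} = -28$
$\left(36 + P{\left(-20 \right)}\right) W{\left(B{\left(-1 \right)},O \right)} = \left(36 + 10 \sqrt{-20}\right) \left(-28\right) = \left(36 + 10 \cdot 2 i \sqrt{5}\right) \left(-28\right) = \left(36 + 20 i \sqrt{5}\right) \left(-28\right) = -1008 - 560 i \sqrt{5}$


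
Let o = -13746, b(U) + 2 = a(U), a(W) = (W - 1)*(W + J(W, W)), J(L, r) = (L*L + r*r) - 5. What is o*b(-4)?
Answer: 1608282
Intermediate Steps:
J(L, r) = -5 + L² + r² (J(L, r) = (L² + r²) - 5 = -5 + L² + r²)
a(W) = (-1 + W)*(-5 + W + 2*W²) (a(W) = (W - 1)*(W + (-5 + W² + W²)) = (-1 + W)*(W + (-5 + 2*W²)) = (-1 + W)*(-5 + W + 2*W²))
b(U) = 3 - U² - 6*U + 2*U³ (b(U) = -2 + (5 - U² - 6*U + 2*U³) = 3 - U² - 6*U + 2*U³)
o*b(-4) = -13746*(3 - 1*(-4)² - 6*(-4) + 2*(-4)³) = -13746*(3 - 1*16 + 24 + 2*(-64)) = -13746*(3 - 16 + 24 - 128) = -13746*(-117) = 1608282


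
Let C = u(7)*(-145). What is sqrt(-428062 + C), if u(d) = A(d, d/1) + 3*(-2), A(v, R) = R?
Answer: I*sqrt(428207) ≈ 654.38*I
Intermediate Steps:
u(d) = -6 + d (u(d) = d/1 + 3*(-2) = d*1 - 6 = d - 6 = -6 + d)
C = -145 (C = (-6 + 7)*(-145) = 1*(-145) = -145)
sqrt(-428062 + C) = sqrt(-428062 - 145) = sqrt(-428207) = I*sqrt(428207)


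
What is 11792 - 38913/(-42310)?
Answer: 498958433/42310 ≈ 11793.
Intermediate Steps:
11792 - 38913/(-42310) = 11792 - 38913*(-1)/42310 = 11792 - 1*(-38913/42310) = 11792 + 38913/42310 = 498958433/42310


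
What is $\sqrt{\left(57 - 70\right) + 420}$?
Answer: $\sqrt{407} \approx 20.174$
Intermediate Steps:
$\sqrt{\left(57 - 70\right) + 420} = \sqrt{-13 + 420} = \sqrt{407}$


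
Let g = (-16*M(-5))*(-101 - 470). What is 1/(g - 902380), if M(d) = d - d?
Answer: -1/902380 ≈ -1.1082e-6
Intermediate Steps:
M(d) = 0
g = 0 (g = (-16*0)*(-101 - 470) = 0*(-571) = 0)
1/(g - 902380) = 1/(0 - 902380) = 1/(-902380) = -1/902380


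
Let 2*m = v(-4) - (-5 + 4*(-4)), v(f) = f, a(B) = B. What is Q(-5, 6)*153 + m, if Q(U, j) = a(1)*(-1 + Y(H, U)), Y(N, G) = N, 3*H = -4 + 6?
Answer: -85/2 ≈ -42.500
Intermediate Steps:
H = 2/3 (H = (-4 + 6)/3 = (1/3)*2 = 2/3 ≈ 0.66667)
Q(U, j) = -1/3 (Q(U, j) = 1*(-1 + 2/3) = 1*(-1/3) = -1/3)
m = 17/2 (m = (-4 - (-5 + 4*(-4)))/2 = (-4 - (-5 - 16))/2 = (-4 - 1*(-21))/2 = (-4 + 21)/2 = (1/2)*17 = 17/2 ≈ 8.5000)
Q(-5, 6)*153 + m = -1/3*153 + 17/2 = -51 + 17/2 = -85/2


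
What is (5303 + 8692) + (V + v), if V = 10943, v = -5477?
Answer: 19461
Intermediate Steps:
(5303 + 8692) + (V + v) = (5303 + 8692) + (10943 - 5477) = 13995 + 5466 = 19461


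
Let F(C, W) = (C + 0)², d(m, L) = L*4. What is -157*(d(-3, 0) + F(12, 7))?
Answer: -22608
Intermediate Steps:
d(m, L) = 4*L
F(C, W) = C²
-157*(d(-3, 0) + F(12, 7)) = -157*(4*0 + 12²) = -157*(0 + 144) = -157*144 = -22608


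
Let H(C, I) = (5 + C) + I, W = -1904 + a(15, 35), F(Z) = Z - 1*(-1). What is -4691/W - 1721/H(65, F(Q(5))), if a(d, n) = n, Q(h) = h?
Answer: -2860033/142044 ≈ -20.135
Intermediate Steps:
F(Z) = 1 + Z (F(Z) = Z + 1 = 1 + Z)
W = -1869 (W = -1904 + 35 = -1869)
H(C, I) = 5 + C + I
-4691/W - 1721/H(65, F(Q(5))) = -4691/(-1869) - 1721/(5 + 65 + (1 + 5)) = -4691*(-1/1869) - 1721/(5 + 65 + 6) = 4691/1869 - 1721/76 = -2860033/142044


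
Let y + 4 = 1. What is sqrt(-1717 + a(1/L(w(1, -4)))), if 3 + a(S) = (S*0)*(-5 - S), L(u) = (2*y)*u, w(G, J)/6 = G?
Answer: 2*I*sqrt(430) ≈ 41.473*I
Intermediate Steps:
y = -3 (y = -4 + 1 = -3)
w(G, J) = 6*G
L(u) = -6*u (L(u) = (2*(-3))*u = -6*u)
a(S) = -3 (a(S) = -3 + (S*0)*(-5 - S) = -3 + 0*(-5 - S) = -3 + 0 = -3)
sqrt(-1717 + a(1/L(w(1, -4)))) = sqrt(-1717 - 3) = sqrt(-1720) = 2*I*sqrt(430)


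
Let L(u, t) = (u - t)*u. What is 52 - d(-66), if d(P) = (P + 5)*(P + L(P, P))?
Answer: -3974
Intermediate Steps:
L(u, t) = u*(u - t)
d(P) = P*(5 + P) (d(P) = (P + 5)*(P + P*(P - P)) = (5 + P)*(P + P*0) = (5 + P)*(P + 0) = (5 + P)*P = P*(5 + P))
52 - d(-66) = 52 - (-66)*(5 - 66) = 52 - (-66)*(-61) = 52 - 1*4026 = 52 - 4026 = -3974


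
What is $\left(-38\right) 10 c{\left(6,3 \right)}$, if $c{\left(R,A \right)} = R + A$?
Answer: $-3420$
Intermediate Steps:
$c{\left(R,A \right)} = A + R$
$\left(-38\right) 10 c{\left(6,3 \right)} = \left(-38\right) 10 \left(3 + 6\right) = \left(-380\right) 9 = -3420$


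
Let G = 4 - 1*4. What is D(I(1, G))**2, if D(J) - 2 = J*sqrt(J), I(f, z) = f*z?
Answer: 4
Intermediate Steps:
G = 0 (G = 4 - 4 = 0)
D(J) = 2 + J**(3/2) (D(J) = 2 + J*sqrt(J) = 2 + J**(3/2))
D(I(1, G))**2 = (2 + (1*0)**(3/2))**2 = (2 + 0**(3/2))**2 = (2 + 0)**2 = 2**2 = 4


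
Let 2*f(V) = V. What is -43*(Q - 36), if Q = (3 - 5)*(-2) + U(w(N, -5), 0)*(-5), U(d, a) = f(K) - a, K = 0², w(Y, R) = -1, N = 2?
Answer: 1376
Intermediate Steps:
K = 0
f(V) = V/2
U(d, a) = -a (U(d, a) = (½)*0 - a = 0 - a = -a)
Q = 4 (Q = (3 - 5)*(-2) - 1*0*(-5) = -2*(-2) + 0*(-5) = 4 + 0 = 4)
-43*(Q - 36) = -43*(4 - 36) = -43*(-32) = 1376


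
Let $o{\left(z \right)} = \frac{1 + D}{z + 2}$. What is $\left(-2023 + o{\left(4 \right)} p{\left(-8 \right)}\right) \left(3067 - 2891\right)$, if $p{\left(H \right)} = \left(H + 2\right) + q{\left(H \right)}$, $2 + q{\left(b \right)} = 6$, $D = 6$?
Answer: $- \frac{1069376}{3} \approx -3.5646 \cdot 10^{5}$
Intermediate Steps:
$q{\left(b \right)} = 4$ ($q{\left(b \right)} = -2 + 6 = 4$)
$o{\left(z \right)} = \frac{7}{2 + z}$ ($o{\left(z \right)} = \frac{1 + 6}{z + 2} = \frac{7}{2 + z}$)
$p{\left(H \right)} = 6 + H$ ($p{\left(H \right)} = \left(H + 2\right) + 4 = \left(2 + H\right) + 4 = 6 + H$)
$\left(-2023 + o{\left(4 \right)} p{\left(-8 \right)}\right) \left(3067 - 2891\right) = \left(-2023 + \frac{7}{2 + 4} \left(6 - 8\right)\right) \left(3067 - 2891\right) = \left(-2023 + \frac{7}{6} \left(-2\right)\right) 176 = \left(-2023 - \frac{7}{3}\right) 176 = \left(- \frac{6076}{3}\right) 176 = - \frac{1069376}{3}$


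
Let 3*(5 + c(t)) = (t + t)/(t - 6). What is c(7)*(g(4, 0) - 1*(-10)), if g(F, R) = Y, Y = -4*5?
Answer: 10/3 ≈ 3.3333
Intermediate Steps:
Y = -20
g(F, R) = -20
c(t) = -5 + 2*t/(3*(-6 + t)) (c(t) = -5 + ((t + t)/(t - 6))/3 = -5 + ((2*t)/(-6 + t))/3 = -5 + (2*t/(-6 + t))/3 = -5 + 2*t/(3*(-6 + t)))
c(7)*(g(4, 0) - 1*(-10)) = ((90 - 13*7)/(3*(-6 + 7)))*(-20 - 1*(-10)) = ((⅓)*(90 - 91)/1)*(-20 + 10) = ((⅓)*1*(-1))*(-10) = -⅓*(-10) = 10/3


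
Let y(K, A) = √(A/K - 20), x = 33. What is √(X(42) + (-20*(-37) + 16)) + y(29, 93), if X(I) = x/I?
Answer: √148330/14 + I*√14123/29 ≈ 27.51 + 4.0979*I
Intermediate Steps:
y(K, A) = √(-20 + A/K)
X(I) = 33/I
√(X(42) + (-20*(-37) + 16)) + y(29, 93) = √(33/42 + (-20*(-37) + 16)) + √(-20 + 93/29) = √(33*(1/42) + (740 + 16)) + √(-20 + 93*(1/29)) = √(11/14 + 756) + √(-20 + 93/29) = √(10595/14) + √(-487/29) = √148330/14 + I*√14123/29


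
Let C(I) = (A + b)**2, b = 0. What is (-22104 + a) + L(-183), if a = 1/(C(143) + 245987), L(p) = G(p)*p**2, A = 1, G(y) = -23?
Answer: -194908837787/245988 ≈ -7.9235e+5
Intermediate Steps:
C(I) = 1 (C(I) = (1 + 0)**2 = 1**2 = 1)
L(p) = -23*p**2
a = 1/245988 (a = 1/(1 + 245987) = 1/245988 ≈ 4.0652e-6)
(-22104 + a) + L(-183) = (-22104 + 1/245988) - 23*(-183)**2 = -5437318751/245988 - 23*33489 = -5437318751/245988 - 770247 = -194908837787/245988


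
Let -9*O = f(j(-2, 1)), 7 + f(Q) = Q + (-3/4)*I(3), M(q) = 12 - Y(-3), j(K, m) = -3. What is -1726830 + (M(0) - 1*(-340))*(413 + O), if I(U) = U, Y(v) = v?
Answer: -56870345/36 ≈ -1.5797e+6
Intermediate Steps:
M(q) = 15 (M(q) = 12 - 1*(-3) = 12 + 3 = 15)
f(Q) = -37/4 + Q (f(Q) = -7 + (Q - 3/4*3) = -7 + (Q - 3*¼*3) = -7 + (Q - ¾*3) = -7 + (Q - 9/4) = -7 + (-9/4 + Q) = -37/4 + Q)
O = 49/36 (O = -(-37/4 - 3)/9 = -⅑*(-49/4) = 49/36 ≈ 1.3611)
-1726830 + (M(0) - 1*(-340))*(413 + O) = -1726830 + (15 - 1*(-340))*(413 + 49/36) = -1726830 + (15 + 340)*(14917/36) = -1726830 + 355*(14917/36) = -1726830 + 5295535/36 = -56870345/36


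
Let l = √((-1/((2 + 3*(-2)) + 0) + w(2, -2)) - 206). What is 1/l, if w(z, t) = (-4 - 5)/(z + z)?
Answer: -I*√13/52 ≈ -0.069337*I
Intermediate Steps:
w(z, t) = -9/(2*z) (w(z, t) = -9*1/(2*z) = -9/(2*z))
l = 4*I*√13 (l = √((-1/((2 + 3*(-2)) + 0) - 9/2/2) - 206) = √((-1/((2 - 6) + 0) - 9/2*½) - 206) = √((-1/(-4 + 0) - 9/4) - 206) = √((-1/(-4) - 9/4) - 206) = √((-1*(-¼) - 9/4) - 206) = √((¼ - 9/4) - 206) = √(-2 - 206) = √(-208) = 4*I*√13 ≈ 14.422*I)
1/l = 1/(4*I*√13) = -I*√13/52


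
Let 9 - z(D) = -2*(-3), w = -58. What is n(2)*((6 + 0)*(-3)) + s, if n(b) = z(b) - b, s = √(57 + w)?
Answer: -18 + I ≈ -18.0 + 1.0*I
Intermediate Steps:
z(D) = 3 (z(D) = 9 - (-2)*(-3) = 9 - 1*6 = 9 - 6 = 3)
s = I (s = √(57 - 58) = √(-1) = I ≈ 1.0*I)
n(b) = 3 - b
n(2)*((6 + 0)*(-3)) + s = (3 - 1*2)*((6 + 0)*(-3)) + I = (3 - 2)*(6*(-3)) + I = 1*(-18) + I = -18 + I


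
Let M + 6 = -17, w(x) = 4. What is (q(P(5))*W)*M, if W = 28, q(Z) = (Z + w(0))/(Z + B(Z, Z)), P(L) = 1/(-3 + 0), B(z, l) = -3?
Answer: 3542/5 ≈ 708.40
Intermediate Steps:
M = -23 (M = -6 - 17 = -23)
P(L) = -⅓ (P(L) = 1/(-3) = -⅓)
q(Z) = (4 + Z)/(-3 + Z) (q(Z) = (Z + 4)/(Z - 3) = (4 + Z)/(-3 + Z))
(q(P(5))*W)*M = (((4 - ⅓)/(-3 - ⅓))*28)*(-23) = (((11/3)/(-10/3))*28)*(-23) = (-3/10*11/3*28)*(-23) = -11/10*28*(-23) = -154/5*(-23) = 3542/5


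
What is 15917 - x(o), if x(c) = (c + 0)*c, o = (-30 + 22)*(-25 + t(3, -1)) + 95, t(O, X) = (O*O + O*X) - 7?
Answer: -75892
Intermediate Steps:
t(O, X) = -7 + O² + O*X (t(O, X) = (O² + O*X) - 7 = -7 + O² + O*X)
o = 303 (o = (-30 + 22)*(-25 + (-7 + 3² + 3*(-1))) + 95 = -8*(-25 + (-7 + 9 - 3)) + 95 = -8*(-25 - 1) + 95 = -8*(-26) + 95 = 208 + 95 = 303)
x(c) = c² (x(c) = c*c = c²)
15917 - x(o) = 15917 - 1*303² = 15917 - 1*91809 = 15917 - 91809 = -75892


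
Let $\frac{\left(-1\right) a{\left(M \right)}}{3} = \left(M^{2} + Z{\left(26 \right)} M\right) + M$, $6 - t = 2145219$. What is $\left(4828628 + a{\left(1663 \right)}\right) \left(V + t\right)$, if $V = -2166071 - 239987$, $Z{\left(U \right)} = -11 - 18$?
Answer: $15148391229877$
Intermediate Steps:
$t = -2145213$ ($t = 6 - 2145219 = -2145213$)
$Z{\left(U \right)} = -29$ ($Z{\left(U \right)} = -11 - 18 = -29$)
$a{\left(M \right)} = - 3 M^{2} + 84 M$ ($a{\left(M \right)} = - 3 \left(\left(M^{2} - 29 M\right) + M\right) = - 3 \left(M^{2} - 28 M\right) = - 3 M^{2} + 84 M$)
$V = -2406058$
$\left(4828628 + a{\left(1663 \right)}\right) \left(V + t\right) = \left(4828628 + 3 \cdot 1663 \left(28 - 1663\right)\right) \left(-2406058 - 2145213\right) = \left(4828628 + 3 \cdot 1663 \left(28 - 1663\right)\right) \left(-4551271\right) = \left(4828628 + 3 \cdot 1663 \left(-1635\right)\right) \left(-4551271\right) = \left(4828628 - 8157015\right) \left(-4551271\right) = \left(-3328387\right) \left(-4551271\right) = 15148391229877$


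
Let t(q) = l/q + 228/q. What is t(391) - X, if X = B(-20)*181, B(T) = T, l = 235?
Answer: 1415883/391 ≈ 3621.2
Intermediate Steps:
t(q) = 463/q (t(q) = 235/q + 228/q = 463/q)
X = -3620 (X = -20*181 = -3620)
t(391) - X = 463/391 - 1*(-3620) = 463*(1/391) + 3620 = 463/391 + 3620 = 1415883/391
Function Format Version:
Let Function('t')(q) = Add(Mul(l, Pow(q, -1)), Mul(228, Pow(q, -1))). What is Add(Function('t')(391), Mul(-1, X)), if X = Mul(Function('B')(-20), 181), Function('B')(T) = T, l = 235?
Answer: Rational(1415883, 391) ≈ 3621.2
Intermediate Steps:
Function('t')(q) = Mul(463, Pow(q, -1)) (Function('t')(q) = Add(Mul(235, Pow(q, -1)), Mul(228, Pow(q, -1))) = Mul(463, Pow(q, -1)))
X = -3620 (X = Mul(-20, 181) = -3620)
Add(Function('t')(391), Mul(-1, X)) = Add(Mul(463, Pow(391, -1)), Mul(-1, -3620)) = Add(Mul(463, Rational(1, 391)), 3620) = Add(Rational(463, 391), 3620) = Rational(1415883, 391)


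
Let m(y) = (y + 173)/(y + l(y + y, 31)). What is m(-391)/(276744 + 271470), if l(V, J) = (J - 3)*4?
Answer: 109/76475853 ≈ 1.4253e-6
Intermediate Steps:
l(V, J) = -12 + 4*J (l(V, J) = (-3 + J)*4 = -12 + 4*J)
m(y) = (173 + y)/(112 + y) (m(y) = (y + 173)/(y + (-12 + 4*31)) = (173 + y)/(y + (-12 + 124)) = (173 + y)/(y + 112) = (173 + y)/(112 + y))
m(-391)/(276744 + 271470) = ((173 - 391)/(112 - 391))/(276744 + 271470) = (-218/(-279))/548214 = -1/279*(-218)*(1/548214) = (218/279)*(1/548214) = 109/76475853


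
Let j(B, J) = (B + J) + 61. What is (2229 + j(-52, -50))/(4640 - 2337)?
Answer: 2188/2303 ≈ 0.95006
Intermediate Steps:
j(B, J) = 61 + B + J
(2229 + j(-52, -50))/(4640 - 2337) = (2229 + (61 - 52 - 50))/(4640 - 2337) = (2229 - 41)/2303 = 2188*(1/2303) = 2188/2303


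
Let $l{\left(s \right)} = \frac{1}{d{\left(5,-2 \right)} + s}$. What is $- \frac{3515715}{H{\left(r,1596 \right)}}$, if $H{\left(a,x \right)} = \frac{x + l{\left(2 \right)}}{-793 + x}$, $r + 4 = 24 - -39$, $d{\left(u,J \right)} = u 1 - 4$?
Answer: $- \frac{8469357435}{4789} \approx -1.7685 \cdot 10^{6}$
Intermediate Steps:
$d{\left(u,J \right)} = -4 + u$ ($d{\left(u,J \right)} = u - 4 = -4 + u$)
$l{\left(s \right)} = \frac{1}{1 + s}$ ($l{\left(s \right)} = \frac{1}{\left(-4 + 5\right) + s} = \frac{1}{1 + s}$)
$r = 59$ ($r = -4 + \left(24 - -39\right) = -4 + \left(24 + 39\right) = -4 + 63 = 59$)
$H{\left(a,x \right)} = \frac{\frac{1}{3} + x}{-793 + x}$ ($H{\left(a,x \right)} = \frac{x + \frac{1}{1 + 2}}{-793 + x} = \frac{x + \frac{1}{3}}{-793 + x} = \frac{\frac{1}{3} + x}{-793 + x}$)
$- \frac{3515715}{H{\left(r,1596 \right)}} = - \frac{3515715}{\frac{1}{-793 + 1596} \left(\frac{1}{3} + 1596\right)} = - \frac{3515715}{\frac{1}{803} \cdot \frac{4789}{3}} = - \frac{3515715}{\frac{4789}{2409}} = \left(-3515715\right) \frac{2409}{4789} = - \frac{8469357435}{4789}$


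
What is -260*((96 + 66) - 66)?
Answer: -24960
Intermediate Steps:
-260*((96 + 66) - 66) = -260*(162 - 66) = -260*96 = -24960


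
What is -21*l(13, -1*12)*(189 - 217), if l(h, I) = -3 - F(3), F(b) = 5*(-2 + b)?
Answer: -4704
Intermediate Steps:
F(b) = -10 + 5*b
l(h, I) = -8 (l(h, I) = -3 - (-10 + 5*3) = -3 - (-10 + 15) = -3 - 1*5 = -3 - 5 = -8)
-21*l(13, -1*12)*(189 - 217) = -(-168)*(189 - 217) = -(-168)*(-28) = -21*224 = -4704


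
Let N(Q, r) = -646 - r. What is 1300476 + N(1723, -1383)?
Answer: 1301213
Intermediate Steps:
1300476 + N(1723, -1383) = 1300476 + (-646 - 1*(-1383)) = 1300476 + (-646 + 1383) = 1300476 + 737 = 1301213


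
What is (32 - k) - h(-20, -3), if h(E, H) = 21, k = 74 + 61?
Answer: -124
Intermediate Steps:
k = 135
(32 - k) - h(-20, -3) = (32 - 1*135) - 1*21 = (32 - 135) - 21 = -103 - 21 = -124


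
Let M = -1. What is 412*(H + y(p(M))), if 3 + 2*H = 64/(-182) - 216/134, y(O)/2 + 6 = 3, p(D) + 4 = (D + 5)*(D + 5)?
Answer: -21305962/6097 ≈ -3494.5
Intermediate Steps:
p(D) = -4 + (5 + D)² (p(D) = -4 + (D + 5)*(D + 5) = -4 + (5 + D)*(5 + D) = -4 + (5 + D)²)
y(O) = -6 (y(O) = -12 + 2*3 = -12 + 6 = -6)
H = -30263/12194 (H = -3/2 + (64/(-182) - 216/134)/2 = -3/2 + (64*(-1/182) - 216*1/134)/2 = -3/2 + (-32/91 - 108/67)/2 = -3/2 + (½)*(-11972/6097) = -3/2 - 5986/6097 = -30263/12194 ≈ -2.4818)
412*(H + y(p(M))) = 412*(-30263/12194 - 6) = 412*(-103427/12194) = -21305962/6097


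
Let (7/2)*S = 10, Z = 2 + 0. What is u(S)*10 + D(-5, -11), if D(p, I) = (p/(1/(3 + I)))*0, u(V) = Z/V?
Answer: 7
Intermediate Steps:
Z = 2
S = 20/7 (S = (2/7)*10 = 20/7 ≈ 2.8571)
u(V) = 2/V
D(p, I) = 0 (D(p, I) = ((3 + I)*p)*0 = (p*(3 + I))*0 = 0)
u(S)*10 + D(-5, -11) = (2/(20/7))*10 + 0 = (2*(7/20))*10 + 0 = (7/10)*10 + 0 = 7 + 0 = 7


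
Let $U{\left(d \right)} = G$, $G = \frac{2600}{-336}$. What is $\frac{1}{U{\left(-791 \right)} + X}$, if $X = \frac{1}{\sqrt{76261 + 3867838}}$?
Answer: $- \frac{53836951350}{416595455111} - \frac{1764 \sqrt{3944099}}{416595455111} \approx -0.12924$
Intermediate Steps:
$G = - \frac{325}{42}$ ($G = 2600 \left(- \frac{1}{336}\right) = - \frac{325}{42} \approx -7.7381$)
$U{\left(d \right)} = - \frac{325}{42}$
$X = \frac{\sqrt{3944099}}{3944099}$ ($X = \frac{1}{\sqrt{3944099}} = \frac{\sqrt{3944099}}{3944099} \approx 0.00050353$)
$\frac{1}{U{\left(-791 \right)} + X} = \frac{1}{- \frac{325}{42} + \frac{\sqrt{3944099}}{3944099}}$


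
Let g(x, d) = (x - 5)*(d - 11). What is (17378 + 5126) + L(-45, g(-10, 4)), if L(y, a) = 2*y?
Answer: 22414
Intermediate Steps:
g(x, d) = (-11 + d)*(-5 + x) (g(x, d) = (-5 + x)*(-11 + d) = (-11 + d)*(-5 + x))
(17378 + 5126) + L(-45, g(-10, 4)) = (17378 + 5126) + 2*(-45) = 22504 - 90 = 22414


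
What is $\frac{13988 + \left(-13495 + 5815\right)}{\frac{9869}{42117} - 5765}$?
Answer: $- \frac{477831}{436681} \approx -1.0942$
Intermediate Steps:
$\frac{13988 + \left(-13495 + 5815\right)}{\frac{9869}{42117} - 5765} = \frac{13988 - 7680}{9869 \cdot \frac{1}{42117} - 5765} = \frac{6308}{\frac{71}{303} - 5765} = \frac{6308}{- \frac{1746724}{303}} = 6308 \left(- \frac{303}{1746724}\right) = - \frac{477831}{436681}$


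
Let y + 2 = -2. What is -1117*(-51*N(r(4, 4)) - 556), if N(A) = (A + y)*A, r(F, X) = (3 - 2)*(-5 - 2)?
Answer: 5007511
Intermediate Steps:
y = -4 (y = -2 - 2 = -4)
r(F, X) = -7 (r(F, X) = 1*(-7) = -7)
N(A) = A*(-4 + A) (N(A) = (A - 4)*A = (-4 + A)*A = A*(-4 + A))
-1117*(-51*N(r(4, 4)) - 556) = -1117*(-(-357)*(-4 - 7) - 556) = -1117*(-(-357)*(-11) - 556) = -1117*(-51*77 - 556) = -1117*(-3927 - 556) = -1117*(-4483) = 5007511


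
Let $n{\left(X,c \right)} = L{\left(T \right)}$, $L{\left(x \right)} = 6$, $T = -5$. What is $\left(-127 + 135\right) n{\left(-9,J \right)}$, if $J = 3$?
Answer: $48$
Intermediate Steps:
$n{\left(X,c \right)} = 6$
$\left(-127 + 135\right) n{\left(-9,J \right)} = \left(-127 + 135\right) 6 = 8 \cdot 6 = 48$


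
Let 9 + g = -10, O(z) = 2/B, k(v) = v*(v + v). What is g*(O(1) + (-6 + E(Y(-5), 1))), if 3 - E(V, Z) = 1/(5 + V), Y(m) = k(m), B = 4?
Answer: 5263/110 ≈ 47.845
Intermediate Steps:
k(v) = 2*v² (k(v) = v*(2*v) = 2*v²)
Y(m) = 2*m²
E(V, Z) = 3 - 1/(5 + V)
O(z) = ½ (O(z) = 2/4 = 2*(¼) = ½)
g = -19 (g = -9 - 10 = -19)
g*(O(1) + (-6 + E(Y(-5), 1))) = -19*(½ + (-6 + (14 + 3*(2*(-5)²))/(5 + 2*(-5)²))) = -19*(½ + (-6 + (14 + 3*(2*25))/(5 + 2*25))) = -19*(½ + (-6 + (14 + 3*50)/(5 + 50))) = -19*(½ + (-6 + (14 + 150)/55)) = -19*(½ + (-6 + (1/55)*164)) = -19*(½ + (-6 + 164/55)) = -19*(½ - 166/55) = -19*(-277/110) = 5263/110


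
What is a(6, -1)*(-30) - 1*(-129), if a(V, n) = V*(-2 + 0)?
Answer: 489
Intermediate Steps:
a(V, n) = -2*V (a(V, n) = V*(-2) = -2*V)
a(6, -1)*(-30) - 1*(-129) = -2*6*(-30) - 1*(-129) = -12*(-30) + 129 = 360 + 129 = 489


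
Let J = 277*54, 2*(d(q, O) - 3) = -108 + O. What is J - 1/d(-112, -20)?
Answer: 912439/61 ≈ 14958.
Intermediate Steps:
d(q, O) = -51 + O/2 (d(q, O) = 3 + (-108 + O)/2 = 3 + (-54 + O/2) = -51 + O/2)
J = 14958
J - 1/d(-112, -20) = 14958 - 1/(-51 + (1/2)*(-20)) = 14958 - 1/(-51 - 10) = 14958 - 1/(-61) = 14958 - 1*(-1/61) = 14958 + 1/61 = 912439/61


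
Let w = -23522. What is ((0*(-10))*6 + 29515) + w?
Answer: 5993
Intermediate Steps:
((0*(-10))*6 + 29515) + w = ((0*(-10))*6 + 29515) - 23522 = (0*6 + 29515) - 23522 = (0 + 29515) - 23522 = 29515 - 23522 = 5993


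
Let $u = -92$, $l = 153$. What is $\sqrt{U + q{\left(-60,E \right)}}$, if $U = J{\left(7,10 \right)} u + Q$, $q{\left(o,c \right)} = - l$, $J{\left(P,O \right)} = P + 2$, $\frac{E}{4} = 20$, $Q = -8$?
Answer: $i \sqrt{989} \approx 31.448 i$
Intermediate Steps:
$E = 80$ ($E = 4 \cdot 20 = 80$)
$J{\left(P,O \right)} = 2 + P$
$q{\left(o,c \right)} = -153$ ($q{\left(o,c \right)} = \left(-1\right) 153 = -153$)
$U = -836$ ($U = \left(2 + 7\right) \left(-92\right) - 8 = 9 \left(-92\right) - 8 = -828 - 8 = -836$)
$\sqrt{U + q{\left(-60,E \right)}} = \sqrt{-836 - 153} = \sqrt{-989} = i \sqrt{989}$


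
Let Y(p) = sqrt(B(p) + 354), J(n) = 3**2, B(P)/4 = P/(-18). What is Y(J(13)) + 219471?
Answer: 219471 + 4*sqrt(22) ≈ 2.1949e+5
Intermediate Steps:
B(P) = -2*P/9 (B(P) = 4*(P/(-18)) = 4*(P*(-1/18)) = 4*(-P/18) = -2*P/9)
J(n) = 9
Y(p) = sqrt(354 - 2*p/9) (Y(p) = sqrt(-2*p/9 + 354) = sqrt(354 - 2*p/9))
Y(J(13)) + 219471 = sqrt(3186 - 2*9)/3 + 219471 = sqrt(3186 - 18)/3 + 219471 = sqrt(3168)/3 + 219471 = (12*sqrt(22))/3 + 219471 = 4*sqrt(22) + 219471 = 219471 + 4*sqrt(22)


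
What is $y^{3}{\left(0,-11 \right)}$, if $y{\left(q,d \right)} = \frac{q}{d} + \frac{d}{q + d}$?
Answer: $1$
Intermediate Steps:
$y{\left(q,d \right)} = \frac{d}{d + q} + \frac{q}{d}$ ($y{\left(q,d \right)} = \frac{q}{d} + \frac{d}{d + q} = \frac{d}{d + q} + \frac{q}{d}$)
$y^{3}{\left(0,-11 \right)} = \left(\frac{\left(-11\right)^{2} + 0^{2} - 0}{\left(-11\right) \left(-11 + 0\right)}\right)^{3} = \left(- \frac{121 + 0 + 0}{11 \left(-11\right)}\right)^{3} = \left(\left(- \frac{1}{11}\right) \left(- \frac{1}{11}\right) 121\right)^{3} = 1^{3} = 1$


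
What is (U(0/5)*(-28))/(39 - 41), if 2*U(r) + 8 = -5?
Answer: -91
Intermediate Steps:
U(r) = -13/2 (U(r) = -4 + (½)*(-5) = -4 - 5/2 = -13/2)
(U(0/5)*(-28))/(39 - 41) = (-13/2*(-28))/(39 - 41) = 182/(-2) = 182*(-½) = -91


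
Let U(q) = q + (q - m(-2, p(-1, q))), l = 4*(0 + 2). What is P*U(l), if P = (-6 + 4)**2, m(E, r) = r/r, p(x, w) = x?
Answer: 60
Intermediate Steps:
m(E, r) = 1
l = 8 (l = 4*2 = 8)
P = 4 (P = (-2)**2 = 4)
U(q) = -1 + 2*q (U(q) = q + (q - 1*1) = q + (q - 1) = q + (-1 + q) = -1 + 2*q)
P*U(l) = 4*(-1 + 2*8) = 4*(-1 + 16) = 4*15 = 60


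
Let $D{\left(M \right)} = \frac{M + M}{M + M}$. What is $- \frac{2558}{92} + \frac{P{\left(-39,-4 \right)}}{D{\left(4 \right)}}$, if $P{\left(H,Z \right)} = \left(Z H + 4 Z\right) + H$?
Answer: $\frac{3367}{46} \approx 73.196$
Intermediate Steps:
$D{\left(M \right)} = 1$ ($D{\left(M \right)} = \frac{2 M}{2 M} = 2 M \frac{1}{2 M} = 1$)
$P{\left(H,Z \right)} = H + 4 Z + H Z$ ($P{\left(H,Z \right)} = \left(H Z + 4 Z\right) + H = \left(4 Z + H Z\right) + H = H + 4 Z + H Z$)
$- \frac{2558}{92} + \frac{P{\left(-39,-4 \right)}}{D{\left(4 \right)}} = - \frac{2558}{92} + \frac{-39 + 4 \left(-4\right) - -156}{1} = \left(-2558\right) \frac{1}{92} + \left(-39 - 16 + 156\right) 1 = - \frac{1279}{46} + 101 \cdot 1 = - \frac{1279}{46} + 101 = \frac{3367}{46}$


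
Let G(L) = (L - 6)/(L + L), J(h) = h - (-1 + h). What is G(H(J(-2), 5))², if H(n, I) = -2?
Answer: 4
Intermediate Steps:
J(h) = 1 (J(h) = h + (1 - h) = 1)
G(L) = (-6 + L)/(2*L) (G(L) = (-6 + L)/((2*L)) = (-6 + L)*(1/(2*L)) = (-6 + L)/(2*L))
G(H(J(-2), 5))² = ((½)*(-6 - 2)/(-2))² = ((½)*(-½)*(-8))² = 2² = 4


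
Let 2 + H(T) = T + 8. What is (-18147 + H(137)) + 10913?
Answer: -7091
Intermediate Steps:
H(T) = 6 + T (H(T) = -2 + (T + 8) = -2 + (8 + T) = 6 + T)
(-18147 + H(137)) + 10913 = (-18147 + (6 + 137)) + 10913 = (-18147 + 143) + 10913 = -18004 + 10913 = -7091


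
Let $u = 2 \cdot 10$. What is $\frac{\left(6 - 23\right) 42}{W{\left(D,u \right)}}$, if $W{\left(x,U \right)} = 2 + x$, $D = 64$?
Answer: $- \frac{119}{11} \approx -10.818$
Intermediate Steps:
$u = 20$
$\frac{\left(6 - 23\right) 42}{W{\left(D,u \right)}} = \frac{\left(6 - 23\right) 42}{2 + 64} = \frac{\left(-17\right) 42}{66} = \left(-714\right) \frac{1}{66} = - \frac{119}{11}$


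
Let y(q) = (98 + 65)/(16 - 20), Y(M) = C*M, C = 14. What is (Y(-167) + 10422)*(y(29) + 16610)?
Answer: 133945817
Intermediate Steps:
Y(M) = 14*M
y(q) = -163/4 (y(q) = 163/(-4) = 163*(-1/4) = -163/4)
(Y(-167) + 10422)*(y(29) + 16610) = (14*(-167) + 10422)*(-163/4 + 16610) = (-2338 + 10422)*(66277/4) = 8084*(66277/4) = 133945817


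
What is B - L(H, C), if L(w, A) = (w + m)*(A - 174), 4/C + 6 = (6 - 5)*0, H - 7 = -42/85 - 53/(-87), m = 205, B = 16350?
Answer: 1184666434/22185 ≈ 53399.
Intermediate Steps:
H = 52616/7395 (H = 7 + (-42/85 - 53/(-87)) = 7 + (-42*1/85 - 53*(-1/87)) = 7 + (-42/85 + 53/87) = 7 + 851/7395 = 52616/7395 ≈ 7.1151)
C = -2/3 (C = 4/(-6 + (6 - 5)*0) = 4/(-6 + 1*0) = 4/(-6 + 0) = 4/(-6) = 4*(-1/6) = -2/3 ≈ -0.66667)
L(w, A) = (-174 + A)*(205 + w) (L(w, A) = (w + 205)*(A - 174) = (205 + w)*(-174 + A) = (-174 + A)*(205 + w))
B - L(H, C) = 16350 - (-35670 - 174*52616/7395 + 205*(-2/3) - 2/3*52616/7395) = 16350 - (-35670 - 105232/85 - 410/3 - 105232/22185) = 16350 - 1*(-821941684/22185) = 16350 + 821941684/22185 = 1184666434/22185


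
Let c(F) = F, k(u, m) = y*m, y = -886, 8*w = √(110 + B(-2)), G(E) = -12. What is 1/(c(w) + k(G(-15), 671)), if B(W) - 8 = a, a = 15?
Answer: -38048384/22619992578171 - 8*√133/22619992578171 ≈ -1.6821e-6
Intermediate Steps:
B(W) = 23 (B(W) = 8 + 15 = 23)
w = √133/8 (w = √(110 + 23)/8 = √133/8 ≈ 1.4416)
k(u, m) = -886*m
1/(c(w) + k(G(-15), 671)) = 1/(√133/8 - 886*671) = 1/(√133/8 - 594506) = 1/(-594506 + √133/8)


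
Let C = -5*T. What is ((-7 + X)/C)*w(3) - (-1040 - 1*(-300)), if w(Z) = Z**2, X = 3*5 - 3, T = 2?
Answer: 1471/2 ≈ 735.50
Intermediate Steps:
C = -10 (C = -5*2 = -10)
X = 12 (X = 15 - 3 = 12)
((-7 + X)/C)*w(3) - (-1040 - 1*(-300)) = ((-7 + 12)/(-10))*3**2 - (-1040 - 1*(-300)) = -1/10*5*9 - (-1040 + 300) = -1/2*9 - 1*(-740) = -9/2 + 740 = 1471/2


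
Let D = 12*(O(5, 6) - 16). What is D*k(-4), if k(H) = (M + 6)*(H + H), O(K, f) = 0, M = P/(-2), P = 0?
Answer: 9216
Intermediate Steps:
M = 0 (M = 0/(-2) = 0*(-½) = 0)
k(H) = 12*H (k(H) = (0 + 6)*(H + H) = 6*(2*H) = 12*H)
D = -192 (D = 12*(0 - 16) = 12*(-16) = -192)
D*k(-4) = -2304*(-4) = -192*(-48) = 9216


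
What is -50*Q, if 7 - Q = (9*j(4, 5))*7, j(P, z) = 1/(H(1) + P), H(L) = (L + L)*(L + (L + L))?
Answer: -35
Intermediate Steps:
H(L) = 6*L² (H(L) = (2*L)*(L + 2*L) = (2*L)*(3*L) = 6*L²)
j(P, z) = 1/(6 + P) (j(P, z) = 1/(6*1² + P) = 1/(6*1 + P) = 1/(6 + P))
Q = 7/10 (Q = 7 - 9/(6 + 4)*7 = 7 - 9/10*7 = 7 - 9*(⅒)*7 = 7 - 9*7/10 = 7 - 1*63/10 = 7 - 63/10 = 7/10 ≈ 0.70000)
-50*Q = -50*7/10 = -35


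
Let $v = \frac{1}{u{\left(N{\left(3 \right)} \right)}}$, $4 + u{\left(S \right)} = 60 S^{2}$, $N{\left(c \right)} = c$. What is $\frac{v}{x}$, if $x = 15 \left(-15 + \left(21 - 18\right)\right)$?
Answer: $- \frac{1}{96480} \approx -1.0365 \cdot 10^{-5}$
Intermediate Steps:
$u{\left(S \right)} = -4 + 60 S^{2}$
$x = -180$ ($x = 15 \left(-15 + 3\right) = 15 \left(-12\right) = -180$)
$v = \frac{1}{536}$ ($v = \frac{1}{-4 + 60 \cdot 3^{2}} = \frac{1}{-4 + 60 \cdot 9} = \frac{1}{-4 + 540} = \frac{1}{536} \approx 0.0018657$)
$\frac{v}{x} = \frac{1}{536 \left(-180\right)} = \frac{1}{536} \left(- \frac{1}{180}\right) = - \frac{1}{96480}$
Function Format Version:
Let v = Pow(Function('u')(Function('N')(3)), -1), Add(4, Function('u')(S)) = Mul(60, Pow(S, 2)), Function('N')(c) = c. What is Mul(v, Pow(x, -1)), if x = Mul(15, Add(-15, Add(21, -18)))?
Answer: Rational(-1, 96480) ≈ -1.0365e-5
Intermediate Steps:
Function('u')(S) = Add(-4, Mul(60, Pow(S, 2)))
x = -180 (x = Mul(15, Add(-15, 3)) = Mul(15, -12) = -180)
v = Rational(1, 536) (v = Pow(Add(-4, Mul(60, Pow(3, 2))), -1) = Pow(Add(-4, Mul(60, 9)), -1) = Pow(Add(-4, 540), -1) = Pow(536, -1) = Rational(1, 536) ≈ 0.0018657)
Mul(v, Pow(x, -1)) = Mul(Rational(1, 536), Pow(-180, -1)) = Mul(Rational(1, 536), Rational(-1, 180)) = Rational(-1, 96480)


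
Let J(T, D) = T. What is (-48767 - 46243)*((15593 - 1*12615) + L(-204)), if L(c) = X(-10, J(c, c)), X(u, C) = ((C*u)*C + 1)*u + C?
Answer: -395656223640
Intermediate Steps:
X(u, C) = C + u*(1 + u*C²) (X(u, C) = (u*C² + 1)*u + C = (1 + u*C²)*u + C = u*(1 + u*C²) + C = C + u*(1 + u*C²))
L(c) = -10 + c + 100*c² (L(c) = c - 10 + c²*(-10)² = c - 10 + c²*100 = c - 10 + 100*c² = -10 + c + 100*c²)
(-48767 - 46243)*((15593 - 1*12615) + L(-204)) = (-48767 - 46243)*((15593 - 1*12615) + (-10 - 204 + 100*(-204)²)) = -95010*((15593 - 12615) + (-10 - 204 + 100*41616)) = -95010*(2978 + (-10 - 204 + 4161600)) = -95010*(2978 + 4161386) = -95010*4164364 = -395656223640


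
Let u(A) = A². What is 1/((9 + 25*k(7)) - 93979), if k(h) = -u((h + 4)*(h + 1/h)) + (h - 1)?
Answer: -49/12159680 ≈ -4.0297e-6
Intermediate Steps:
k(h) = -1 + h - (4 + h)²*(h + 1/h)² (k(h) = -((h + 4)*(h + 1/h))² + (h - 1) = -((4 + h)*(h + 1/h))² + (-1 + h) = -(4 + h)²*(h + 1/h)² + (-1 + h) = -1 + h - (4 + h)²*(h + 1/h)²)
1/((9 + 25*k(7)) - 93979) = 1/((9 + 25*(-1 + 7 - 1*(4 + 7 + 7³ + 4*7²)²/7²)) - 93979) = 1/((9 + 25*(-1 + 7 - 1*1/49*(4 + 7 + 343 + 4*49)²)) - 93979) = 1/((9 + 25*(-1 + 7 - 1*1/49*(4 + 7 + 343 + 196)²)) - 93979) = 1/((9 + 25*(-1 + 7 - 1*1/49*550²)) - 93979) = 1/((9 + 25*(-1 + 7 - 1*1/49*302500)) - 93979) = 1/((9 + 25*(-1 + 7 - 302500/49)) - 93979) = 1/((9 + 25*(-302206/49)) - 93979) = 1/((9 - 7555150/49) - 93979) = 1/(-7554709/49 - 93979) = 1/(-12159680/49) = -49/12159680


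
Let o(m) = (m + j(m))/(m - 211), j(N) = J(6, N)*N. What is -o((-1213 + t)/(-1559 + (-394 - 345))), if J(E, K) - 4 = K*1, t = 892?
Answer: 421259/123723554 ≈ 0.0034048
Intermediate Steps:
J(E, K) = 4 + K (J(E, K) = 4 + K*1 = 4 + K)
j(N) = N*(4 + N) (j(N) = (4 + N)*N = N*(4 + N))
o(m) = (m + m*(4 + m))/(-211 + m) (o(m) = (m + m*(4 + m))/(m - 211) = (m + m*(4 + m))/(-211 + m))
-o((-1213 + t)/(-1559 + (-394 - 345))) = -(-1213 + 892)/(-1559 + (-394 - 345))*(5 + (-1213 + 892)/(-1559 + (-394 - 345)))/(-211 + (-1213 + 892)/(-1559 + (-394 - 345))) = -(-321/(-1559 - 739))*(5 - 321/(-1559 - 739))/(-211 - 321/(-1559 - 739)) = -(-321/(-2298))*(5 - 321/(-2298))/(-211 - 321/(-2298)) = -(-321*(-1/2298))*(5 - 321*(-1/2298))/(-211 - 321*(-1/2298)) = -107*(5 + 107/766)/(766*(-211 + 107/766)) = -107*3937/(766*(-161519/766)*766) = -107*(-766)*3937/(766*161519*766) = -1*(-421259/123723554) = 421259/123723554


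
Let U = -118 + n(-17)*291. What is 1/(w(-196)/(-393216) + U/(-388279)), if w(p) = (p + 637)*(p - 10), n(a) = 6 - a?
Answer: 25446252544/5448033139 ≈ 4.6707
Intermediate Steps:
w(p) = (-10 + p)*(637 + p) (w(p) = (637 + p)*(-10 + p) = (-10 + p)*(637 + p))
U = 6575 (U = -118 + (6 - 1*(-17))*291 = -118 + (6 + 17)*291 = -118 + 23*291 = -118 + 6693 = 6575)
1/(w(-196)/(-393216) + U/(-388279)) = 1/((-6370 + (-196)**2 + 627*(-196))/(-393216) + 6575/(-388279)) = 1/((-6370 + 38416 - 122892)*(-1/393216) + 6575*(-1/388279)) = 1/(-90846*(-1/393216) - 6575/388279) = 1/(15141/65536 - 6575/388279) = 1/(5448033139/25446252544) = 25446252544/5448033139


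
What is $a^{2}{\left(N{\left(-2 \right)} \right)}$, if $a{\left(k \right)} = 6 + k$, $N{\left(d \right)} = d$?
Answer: $16$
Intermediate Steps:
$a^{2}{\left(N{\left(-2 \right)} \right)} = \left(6 - 2\right)^{2} = 4^{2} = 16$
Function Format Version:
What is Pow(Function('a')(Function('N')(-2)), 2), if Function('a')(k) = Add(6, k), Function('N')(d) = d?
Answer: 16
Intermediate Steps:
Pow(Function('a')(Function('N')(-2)), 2) = Pow(Add(6, -2), 2) = Pow(4, 2) = 16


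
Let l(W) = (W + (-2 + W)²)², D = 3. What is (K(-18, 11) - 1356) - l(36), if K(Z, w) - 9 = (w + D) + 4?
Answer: -1422193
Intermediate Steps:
K(Z, w) = 16 + w (K(Z, w) = 9 + ((w + 3) + 4) = 9 + ((3 + w) + 4) = 9 + (7 + w) = 16 + w)
(K(-18, 11) - 1356) - l(36) = ((16 + 11) - 1356) - (36 + (-2 + 36)²)² = (27 - 1356) - (36 + 34²)² = -1329 - (36 + 1156)² = -1329 - 1*1192² = -1329 - 1*1420864 = -1329 - 1420864 = -1422193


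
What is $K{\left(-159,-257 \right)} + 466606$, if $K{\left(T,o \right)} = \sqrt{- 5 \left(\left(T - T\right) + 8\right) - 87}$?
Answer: $466606 + i \sqrt{127} \approx 4.6661 \cdot 10^{5} + 11.269 i$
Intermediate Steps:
$K{\left(T,o \right)} = i \sqrt{127}$ ($K{\left(T,o \right)} = \sqrt{- 5 \left(0 + 8\right) - 87} = \sqrt{\left(-5\right) 8 - 87} = \sqrt{-40 - 87} = \sqrt{-127} = i \sqrt{127}$)
$K{\left(-159,-257 \right)} + 466606 = i \sqrt{127} + 466606 = 466606 + i \sqrt{127}$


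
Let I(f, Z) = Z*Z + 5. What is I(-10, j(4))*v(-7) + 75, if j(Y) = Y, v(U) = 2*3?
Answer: 201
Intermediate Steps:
v(U) = 6
I(f, Z) = 5 + Z**2 (I(f, Z) = Z**2 + 5 = 5 + Z**2)
I(-10, j(4))*v(-7) + 75 = (5 + 4**2)*6 + 75 = (5 + 16)*6 + 75 = 21*6 + 75 = 126 + 75 = 201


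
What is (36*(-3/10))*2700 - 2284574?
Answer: -2313734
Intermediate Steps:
(36*(-3/10))*2700 - 2284574 = -54/5*2700 - 2284574 = -29160 - 2284574 = -2313734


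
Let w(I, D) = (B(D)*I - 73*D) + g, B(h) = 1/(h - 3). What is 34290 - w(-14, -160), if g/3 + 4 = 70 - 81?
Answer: 3692751/163 ≈ 22655.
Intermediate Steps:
g = -45 (g = -12 + 3*(70 - 81) = -12 + 3*(-11) = -12 - 33 = -45)
B(h) = 1/(-3 + h)
w(I, D) = -45 - 73*D + I/(-3 + D) (w(I, D) = (I/(-3 + D) - 73*D) - 45 = (-73*D + I/(-3 + D)) - 45 = -45 - 73*D + I/(-3 + D))
34290 - w(-14, -160) = 34290 - (-14 - (-3 - 160)*(45 + 73*(-160)))/(-3 - 160) = 34290 - (-14 - 1*(-163)*(45 - 11680))/(-163) = 34290 - (-1)*(-14 - 1*(-163)*(-11635))/163 = 34290 - (-1)*(-14 - 1896505)/163 = 34290 - (-1)*(-1896519)/163 = 34290 - 1*1896519/163 = 34290 - 1896519/163 = 3692751/163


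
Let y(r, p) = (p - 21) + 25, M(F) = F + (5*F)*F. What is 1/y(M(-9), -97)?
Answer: -1/93 ≈ -0.010753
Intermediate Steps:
M(F) = F + 5*F²
y(r, p) = 4 + p (y(r, p) = (-21 + p) + 25 = 4 + p)
1/y(M(-9), -97) = 1/(4 - 97) = 1/(-93) = -1/93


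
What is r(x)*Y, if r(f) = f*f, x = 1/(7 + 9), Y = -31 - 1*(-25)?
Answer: -3/128 ≈ -0.023438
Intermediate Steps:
Y = -6 (Y = -31 + 25 = -6)
x = 1/16 ≈ 0.062500
r(f) = f**2
r(x)*Y = (1/16)**2*(-6) = (1/256)*(-6) = -3/128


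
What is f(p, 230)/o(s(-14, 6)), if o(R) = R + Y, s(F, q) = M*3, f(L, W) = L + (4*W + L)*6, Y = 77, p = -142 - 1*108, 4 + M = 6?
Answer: 3770/83 ≈ 45.422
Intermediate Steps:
M = 2 (M = -4 + 6 = 2)
p = -250 (p = -142 - 108 = -250)
f(L, W) = 7*L + 24*W (f(L, W) = L + (L + 4*W)*6 = L + (6*L + 24*W) = 7*L + 24*W)
s(F, q) = 6 (s(F, q) = 2*3 = 6)
o(R) = 77 + R (o(R) = R + 77 = 77 + R)
f(p, 230)/o(s(-14, 6)) = (7*(-250) + 24*230)/(77 + 6) = (-1750 + 5520)/83 = 3770*(1/83) = 3770/83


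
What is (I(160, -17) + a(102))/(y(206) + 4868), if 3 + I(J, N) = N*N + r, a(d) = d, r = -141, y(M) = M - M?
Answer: 247/4868 ≈ 0.050740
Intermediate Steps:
y(M) = 0
I(J, N) = -144 + N² (I(J, N) = -3 + (N*N - 141) = -3 + (N² - 141) = -3 + (-141 + N²) = -144 + N²)
(I(160, -17) + a(102))/(y(206) + 4868) = ((-144 + (-17)²) + 102)/(0 + 4868) = ((-144 + 289) + 102)/4868 = (145 + 102)*(1/4868) = 247*(1/4868) = 247/4868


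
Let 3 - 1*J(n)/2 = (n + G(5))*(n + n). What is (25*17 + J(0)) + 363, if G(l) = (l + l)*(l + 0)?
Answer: 794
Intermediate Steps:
G(l) = 2*l² (G(l) = (2*l)*l = 2*l²)
J(n) = 6 - 4*n*(50 + n) (J(n) = 6 - 2*(n + 2*5²)*(n + n) = 6 - 2*(n + 2*25)*2*n = 6 - 2*(n + 50)*2*n = 6 - 2*(50 + n)*2*n = 6 - 4*n*(50 + n))
(25*17 + J(0)) + 363 = (25*17 + (6 - 200*0 - 4*0²)) + 363 = (425 + (6 + 0 - 4*0)) + 363 = (425 + (6 + 0 + 0)) + 363 = (425 + 6) + 363 = 431 + 363 = 794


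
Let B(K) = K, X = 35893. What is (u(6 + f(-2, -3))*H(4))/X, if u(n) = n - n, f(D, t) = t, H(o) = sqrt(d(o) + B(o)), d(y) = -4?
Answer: 0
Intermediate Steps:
H(o) = sqrt(-4 + o)
u(n) = 0
(u(6 + f(-2, -3))*H(4))/X = (0*sqrt(-4 + 4))/35893 = (0*sqrt(0))*(1/35893) = (0*0)*(1/35893) = 0*(1/35893) = 0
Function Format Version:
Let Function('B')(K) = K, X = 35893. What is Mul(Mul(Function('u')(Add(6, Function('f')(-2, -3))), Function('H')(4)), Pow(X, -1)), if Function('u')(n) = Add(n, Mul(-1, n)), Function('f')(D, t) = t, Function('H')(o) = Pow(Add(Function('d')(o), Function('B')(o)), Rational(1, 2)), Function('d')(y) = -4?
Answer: 0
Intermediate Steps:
Function('H')(o) = Pow(Add(-4, o), Rational(1, 2))
Function('u')(n) = 0
Mul(Mul(Function('u')(Add(6, Function('f')(-2, -3))), Function('H')(4)), Pow(X, -1)) = Mul(Mul(0, Pow(Add(-4, 4), Rational(1, 2))), Pow(35893, -1)) = Mul(Mul(0, Pow(0, Rational(1, 2))), Rational(1, 35893)) = Mul(Mul(0, 0), Rational(1, 35893)) = Mul(0, Rational(1, 35893)) = 0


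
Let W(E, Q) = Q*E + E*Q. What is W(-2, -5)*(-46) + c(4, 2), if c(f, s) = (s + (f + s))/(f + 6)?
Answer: -4596/5 ≈ -919.20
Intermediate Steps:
W(E, Q) = 2*E*Q (W(E, Q) = E*Q + E*Q = 2*E*Q)
c(f, s) = (f + 2*s)/(6 + f)
W(-2, -5)*(-46) + c(4, 2) = (2*(-2)*(-5))*(-46) + (4 + 2*2)/(6 + 4) = 20*(-46) + (4 + 4)/10 = -920 + (⅒)*8 = -920 + ⅘ = -4596/5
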